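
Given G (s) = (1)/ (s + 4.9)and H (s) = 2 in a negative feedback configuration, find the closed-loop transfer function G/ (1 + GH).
Closed-loop T = G/(1+GH).
Numerator: G_num * H_den = 1.
Denominator: G_den * H_den + G_num * H_num = (s + 4.9) + (2) = s + 6.9.
T(s) = (1)/(s + 6.9)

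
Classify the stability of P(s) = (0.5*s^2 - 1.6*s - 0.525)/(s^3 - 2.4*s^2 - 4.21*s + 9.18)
Denominator: s^3 - 2.4*s^2 - 4.21*s + 9.18 = (s - 1.7)(s - 2.7)(s + 2). Poles: -2, 1.7, 2.7. Unstable (2 pole(s) in RHP)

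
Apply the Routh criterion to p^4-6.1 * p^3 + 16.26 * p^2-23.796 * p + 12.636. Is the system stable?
Routh array:
p^4: [1, 16.26, 12.636]; p^3: [-6.1, -23.796]; p^2: [12.359, 12.636]; p^1: [-17.5593]; p^0: [12.636]
First column: [1, -6.1, 12.359, -17.5593, 12.636]. Sign changes = 4.
No, unstable (4 RHP root(s))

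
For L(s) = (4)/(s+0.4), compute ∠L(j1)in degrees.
Substitute s = j*1: L(j1) = 1.37931 - 3.44828j.
∠L(j1) = atan2(Im, Re) = atan2(-3.44828, 1.37931) = -68.20°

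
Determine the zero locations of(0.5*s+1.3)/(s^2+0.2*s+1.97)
Set numerator = 0: 0.5*s + 1.3 = 0 → Zeros: -2.6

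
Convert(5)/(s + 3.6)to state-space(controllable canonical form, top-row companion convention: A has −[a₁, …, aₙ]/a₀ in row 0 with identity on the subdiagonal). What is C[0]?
Reachable canonical form: C = numerator coefficients (right-aligned, zero-padded to length n).
num = 5, C = [[5]].
C[0] = 5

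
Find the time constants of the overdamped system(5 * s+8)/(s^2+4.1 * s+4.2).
Overdamped: real poles at -2.1, -2. τ = -1/pole → τ₁ = 0.4762, τ₂ = 0.5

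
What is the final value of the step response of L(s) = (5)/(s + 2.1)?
FVT: lim_{t→∞} y(t) = lim_{s→0} s*Y(s) where Y(s) = L(s)/s.
= lim_{s→0} L(s) = L(0) = num(0)/den(0) = 5/2.1 = 2.381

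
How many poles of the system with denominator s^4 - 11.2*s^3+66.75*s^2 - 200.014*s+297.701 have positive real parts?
s^4 - 11.2*s^3 + 66.75*s^2 - 200.014*s + 297.701 = (s^2 - 5.4*s + 21.73)(s^2 - 5.8*s + 13.7). Poles: 2.7 + 3.8j, 2.7 - 3.8j, 2.9 + 2.3j, 2.9 - 2.3j. RHP poles (Re>0): 4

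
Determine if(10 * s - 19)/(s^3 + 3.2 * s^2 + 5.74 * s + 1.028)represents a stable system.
Denominator: s^3 + 3.2*s^2 + 5.74*s + 1.028 = (s + 0.2)(s^2 + 3*s + 5.14). Poles: -0.2, -1.5 + 1.7j, -1.5 - 1.7j. All Re(p)<0: Yes (stable)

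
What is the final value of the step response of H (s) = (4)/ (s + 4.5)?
FVT: lim_{t→∞} y(t) = lim_{s→0} s*Y(s) where Y(s) = H(s)/s.
= lim_{s→0} H(s) = H(0) = num(0)/den(0) = 4/4.5 = 0.8889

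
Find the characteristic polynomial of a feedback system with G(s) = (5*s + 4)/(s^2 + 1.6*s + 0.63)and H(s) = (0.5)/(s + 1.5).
Characteristic poly = G_den * H_den + G_num * H_num = (s^3 + 3.1*s^2 + 3.03*s + 0.945) + (2.5*s + 2) = s^3 + 3.1*s^2 + 5.53*s + 2.945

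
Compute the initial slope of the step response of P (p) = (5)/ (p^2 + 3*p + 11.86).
IVT: y'(0⁺) = lim_{p→∞} p²·Y(p) = lim_{p→∞} p·P(p).
deg(num) = 0, deg(den) = 2, relative degree = 2 ≥ 2, so p·P(p) → 0. Initial slope = 0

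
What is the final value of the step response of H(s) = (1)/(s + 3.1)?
FVT: lim_{t→∞} y(t) = lim_{s→0} s*Y(s) where Y(s) = H(s)/s.
= lim_{s→0} H(s) = H(0) = num(0)/den(0) = 1/3.1 = 0.3226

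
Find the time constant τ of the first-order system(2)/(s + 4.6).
First-order system: τ = -1/pole. Pole = -4.6. τ = -1/(-4.6) = 0.2174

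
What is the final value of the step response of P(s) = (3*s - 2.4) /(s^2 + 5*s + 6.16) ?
FVT: lim_{t→∞} y(t) = lim_{s→0} s*Y(s) where Y(s) = P(s)/s.
= lim_{s→0} P(s) = P(0) = num(0)/den(0) = -2.4/6.16 = -0.3896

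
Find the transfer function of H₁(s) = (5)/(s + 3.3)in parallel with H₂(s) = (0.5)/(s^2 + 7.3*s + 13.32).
Parallel: H = H₁ + H₂ = (n₁·d₂ + n₂·d₁)/(d₁·d₂).
n₁·d₂ = 5*s^2 + 36.5*s + 66.6. n₂·d₁ = 0.5*s + 1.65. Sum = 5*s^2 + 37*s + 68.25. d₁·d₂ = s^3 + 10.6*s^2 + 37.41*s + 43.956.
H(s) = (5*s^2 + 37*s + 68.25)/(s^3 + 10.6*s^2 + 37.41*s + 43.956)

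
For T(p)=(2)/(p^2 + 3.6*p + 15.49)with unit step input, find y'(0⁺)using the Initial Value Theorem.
IVT: y'(0⁺) = lim_{p→∞} p²·Y(p) = lim_{p→∞} p·T(p).
deg(num) = 0, deg(den) = 2, relative degree = 2 ≥ 2, so p·T(p) → 0. Initial slope = 0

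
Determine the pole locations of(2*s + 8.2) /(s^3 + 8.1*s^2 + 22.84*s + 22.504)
Set denominator = 0: s^3 + 8.1*s^2 + 22.84*s + 22.504 = (s + 2.9)(s^2 + 5.2*s + 7.76) = 0 → Poles: -2.6 + 1j, -2.6 - 1j, -2.9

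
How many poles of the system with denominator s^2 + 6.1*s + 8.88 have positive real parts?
s^2 + 6.1*s + 8.88 = (s + 3.7)(s + 2.4). Poles: -2.4, -3.7. RHP poles (Re>0): 0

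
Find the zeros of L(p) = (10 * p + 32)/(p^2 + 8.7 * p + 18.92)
Set numerator = 0: 10*p + 32 = 0 → Zeros: -3.2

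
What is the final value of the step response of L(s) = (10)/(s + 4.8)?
FVT: lim_{t→∞} y(t) = lim_{s→0} s*Y(s) where Y(s) = L(s)/s.
= lim_{s→0} L(s) = L(0) = num(0)/den(0) = 10/4.8 = 2.083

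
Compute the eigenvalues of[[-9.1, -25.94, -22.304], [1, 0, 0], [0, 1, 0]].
Eigenvalues solve det(λI - A) = 0.
Characteristic polynomial: λ^3 + 9.1*λ^2 + 25.94*λ + 22.304 = 0.
Factor: (λ + 1.6)(λ + 3.4)(λ + 4.1) = 0.
Roots: -1.6, -3.4, -4.1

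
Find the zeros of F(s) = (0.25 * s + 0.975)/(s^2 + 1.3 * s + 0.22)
Set numerator = 0: 0.25*s + 0.975 = 0 → Zeros: -3.9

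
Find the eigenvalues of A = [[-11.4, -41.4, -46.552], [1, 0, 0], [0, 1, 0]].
Eigenvalues solve det(λI - A) = 0.
Characteristic polynomial: λ^3 + 11.4*λ^2 + 41.4*λ + 46.552 = 0.
Factor: (λ + 4.6)(λ + 2.2)(λ + 4.6) = 0.
Roots: -2.2, -4.6, -4.6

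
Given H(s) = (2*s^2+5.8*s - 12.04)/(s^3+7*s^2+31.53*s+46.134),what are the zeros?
Set numerator = 0: 2*s^2 + 5.8*s - 12.04 = 2*(s + 4.3)(s - 1.4) = 0 → Zeros: -4.3, 1.4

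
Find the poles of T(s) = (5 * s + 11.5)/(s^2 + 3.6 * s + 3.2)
Set denominator = 0: s^2 + 3.6*s + 3.2 = (s + 2)(s + 1.6) = 0 → Poles: -1.6, -2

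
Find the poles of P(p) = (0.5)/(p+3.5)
Set denominator = 0: p + 3.5 = 0 → Poles: -3.5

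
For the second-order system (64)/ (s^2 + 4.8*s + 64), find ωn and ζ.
Standard form: ωn²/(s²+2ζωn·s+ωn²).
const=64=ωn² → ωn=8, s coeff=4.8=2ζωn → ζ=0.3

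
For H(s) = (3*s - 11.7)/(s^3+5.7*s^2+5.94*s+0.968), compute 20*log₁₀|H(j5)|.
Substitute s = j*5: H(j5) = 0.00777733 - 0.11122j.
|H(j5)| = sqrt(Re² + Im²) = 0.1115.
20*log₁₀(0.1115) = -19.06 dB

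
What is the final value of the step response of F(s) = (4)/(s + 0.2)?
FVT: lim_{t→∞} y(t) = lim_{s→0} s*Y(s) where Y(s) = F(s)/s.
= lim_{s→0} F(s) = F(0) = num(0)/den(0) = 4/0.2 = 20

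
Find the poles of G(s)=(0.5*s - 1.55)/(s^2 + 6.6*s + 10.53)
Set denominator = 0: s^2 + 6.6*s + 10.53 = (s + 2.7)(s + 3.9) = 0 → Poles: -2.7, -3.9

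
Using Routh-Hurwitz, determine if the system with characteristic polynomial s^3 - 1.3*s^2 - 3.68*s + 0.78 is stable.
Routh array:
s^3: [1, -3.68]; s^2: [-1.3, 0.78]; s^1: [-3.08]; s^0: [0.78]
First column: [1, -1.3, -3.08, 0.78]. Sign changes = 2.
No, unstable (2 RHP root(s))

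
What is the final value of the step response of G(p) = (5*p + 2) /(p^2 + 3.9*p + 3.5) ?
FVT: lim_{t→∞} y(t) = lim_{p→0} p*Y(p) where Y(p) = G(p)/p.
= lim_{p→0} G(p) = G(0) = num(0)/den(0) = 2/3.5 = 0.5714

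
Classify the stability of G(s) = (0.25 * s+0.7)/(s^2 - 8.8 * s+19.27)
Denominator: s^2 - 8.8*s + 19.27 = (s - 4.1)(s - 4.7). Poles: 4.1, 4.7. Unstable (2 pole(s) in RHP)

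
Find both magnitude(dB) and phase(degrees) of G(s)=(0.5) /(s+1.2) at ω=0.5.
Substitute s = j*0.5: G(j0.5) = 0.35503 - 0.147929j.
|G| = 20*log₁₀(sqrt(Re²+Im²)) = -8.30 dB.
∠G = atan2(Im, Re) = -22.62°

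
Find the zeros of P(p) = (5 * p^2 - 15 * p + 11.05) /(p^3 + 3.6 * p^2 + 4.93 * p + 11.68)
Set numerator = 0: 5*p^2 - 15*p + 11.05 = 5*(p - 1.7)(p - 1.3) = 0 → Zeros: 1.3, 1.7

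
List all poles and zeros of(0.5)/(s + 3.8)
Set denominator = 0: s + 3.8 = 0 → Poles: -3.8
Numerator is a nonzero constant (0.5) → Zeros: none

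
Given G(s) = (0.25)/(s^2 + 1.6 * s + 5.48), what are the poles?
Set denominator = 0: s^2 + 1.6*s + 5.48 = 0 → Poles: -0.8 + 2.2j, -0.8 - 2.2j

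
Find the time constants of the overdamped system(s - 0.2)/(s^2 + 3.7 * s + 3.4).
Overdamped: real poles at -2, -1.7. τ = -1/pole → τ₁ = 0.5, τ₂ = 0.5882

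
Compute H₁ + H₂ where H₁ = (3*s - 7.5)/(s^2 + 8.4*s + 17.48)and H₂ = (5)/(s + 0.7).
Parallel: H = H₁ + H₂ = (n₁·d₂ + n₂·d₁)/(d₁·d₂).
n₁·d₂ = 3*s^2 - 5.4*s - 5.25. n₂·d₁ = 5*s^2 + 42*s + 87.4. Sum = 8*s^2 + 36.6*s + 82.15. d₁·d₂ = s^3 + 9.1*s^2 + 23.36*s + 12.236.
H(s) = (8*s^2 + 36.6*s + 82.15)/(s^3 + 9.1*s^2 + 23.36*s + 12.236)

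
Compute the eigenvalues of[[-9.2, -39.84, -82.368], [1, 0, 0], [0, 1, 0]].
Eigenvalues solve det(λI - A) = 0.
Characteristic polynomial: λ^3 + 9.2*λ^2 + 39.84*λ + 82.368 = 0.
Factor: (λ + 4.4)(λ^2 + 4.8*λ + 18.72) = 0.
Roots: -2.4 + 3.6j, -2.4 - 3.6j, -4.4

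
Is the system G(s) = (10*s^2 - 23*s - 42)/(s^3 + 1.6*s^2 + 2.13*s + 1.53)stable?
Denominator: s^3 + 1.6*s^2 + 2.13*s + 1.53 = (s + 1)(s^2 + 0.6*s + 1.53). Poles: -0.3 + 1.2j, -0.3 - 1.2j, -1. All Re(p)<0: Yes (stable)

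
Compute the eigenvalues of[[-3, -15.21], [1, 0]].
Eigenvalues solve det(λI - A) = 0.
Characteristic polynomial: λ^2 + 3*λ + 15.21 = 0.
Roots: -1.5 + 3.6j, -1.5 - 3.6j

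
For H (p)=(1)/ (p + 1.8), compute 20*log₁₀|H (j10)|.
Substitute p = j*10: H(j10) = 0.0174351 - 0.0968617j.
|H(j10)| = sqrt(Re² + Im²) = 0.09842.
20*log₁₀(0.09842) = -20.14 dB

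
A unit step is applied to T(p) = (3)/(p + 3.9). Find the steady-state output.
FVT: lim_{t→∞} y(t) = lim_{p→0} p*Y(p) where Y(p) = T(p)/p.
= lim_{p→0} T(p) = T(0) = num(0)/den(0) = 3/3.9 = 0.7692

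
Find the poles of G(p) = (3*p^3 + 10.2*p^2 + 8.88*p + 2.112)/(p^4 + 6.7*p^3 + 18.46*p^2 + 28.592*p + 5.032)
Set denominator = 0: p^4 + 6.7*p^3 + 18.46*p^2 + 28.592*p + 5.032 = (p + 3.7)(p + 0.2)(p^2 + 2.8*p + 6.8) = 0 → Poles: -0.2, -1.4 + 2.2j, -1.4 - 2.2j, -3.7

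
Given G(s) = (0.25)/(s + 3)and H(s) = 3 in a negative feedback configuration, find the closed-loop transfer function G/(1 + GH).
Closed-loop T = G/(1+GH).
Numerator: G_num * H_den = 0.25.
Denominator: G_den * H_den + G_num * H_num = (s + 3) + (0.75) = s + 3.75.
T(s) = (0.25)/(s + 3.75)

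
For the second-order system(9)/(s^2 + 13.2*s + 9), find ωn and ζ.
Standard form: ωn²/(s²+2ζωn·s+ωn²).
const=9=ωn² → ωn=3, s coeff=13.2=2ζωn → ζ=2.2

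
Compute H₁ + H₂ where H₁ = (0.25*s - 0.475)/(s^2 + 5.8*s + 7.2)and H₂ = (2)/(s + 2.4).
Parallel: H = H₁ + H₂ = (n₁·d₂ + n₂·d₁)/(d₁·d₂).
n₁·d₂ = 0.25*s^2 + 0.125*s - 1.14. n₂·d₁ = 2*s^2 + 11.6*s + 14.4. Sum = 2.25*s^2 + 11.725*s + 13.26. d₁·d₂ = s^3 + 8.2*s^2 + 21.12*s + 17.28.
H(s) = (2.25*s^2 + 11.725*s + 13.26)/(s^3 + 8.2*s^2 + 21.12*s + 17.28)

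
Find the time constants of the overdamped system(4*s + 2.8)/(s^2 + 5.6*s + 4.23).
Overdamped: real poles at -0.9, -4.7. τ = -1/pole → τ₁ = 1.111, τ₂ = 0.2128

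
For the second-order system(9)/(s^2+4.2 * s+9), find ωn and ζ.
Standard form: ωn²/(s²+2ζωn·s+ωn²).
const=9=ωn² → ωn=3, s coeff=4.2=2ζωn → ζ=0.7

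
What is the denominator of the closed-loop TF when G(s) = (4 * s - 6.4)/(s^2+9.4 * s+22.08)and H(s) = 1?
Characteristic poly = G_den * H_den + G_num * H_num = (s^2 + 9.4*s + 22.08) + (4*s - 6.4) = s^2 + 13.4*s + 15.68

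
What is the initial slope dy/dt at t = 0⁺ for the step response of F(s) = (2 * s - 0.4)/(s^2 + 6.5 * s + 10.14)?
IVT: y'(0⁺) = lim_{s→∞} s²·Y(s) = lim_{s→∞} s·F(s).
deg(num) = 1, deg(den) = 2, relative degree = 1, so s·F(s) → (leading num)/(leading den) = 2/1 = 2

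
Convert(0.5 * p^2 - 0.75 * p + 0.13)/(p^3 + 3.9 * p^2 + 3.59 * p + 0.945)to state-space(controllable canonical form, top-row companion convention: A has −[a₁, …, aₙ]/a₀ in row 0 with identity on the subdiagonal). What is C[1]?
Reachable canonical form: C = numerator coefficients (right-aligned, zero-padded to length n).
num = 0.5*p^2 - 0.75*p + 0.13, C = [[0.5, -0.75, 0.13]].
C[1] = -0.75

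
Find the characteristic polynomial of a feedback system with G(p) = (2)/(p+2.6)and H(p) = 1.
Characteristic poly = G_den * H_den + G_num * H_num = (p + 2.6) + (2) = p + 4.6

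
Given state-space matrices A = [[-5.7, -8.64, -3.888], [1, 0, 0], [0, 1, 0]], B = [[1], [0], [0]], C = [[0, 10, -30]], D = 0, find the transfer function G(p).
G(p) = C(pI - A)⁻¹B + D.
Characteristic polynomial det(pI - A) = p^3 + 5.7*p^2 + 8.64*p + 3.888.
Numerator from C·adj(pI-A)·B + D·det(pI-A) = 10*p - 30.
G(p) = (10*p - 30)/(p^3 + 5.7*p^2 + 8.64*p + 3.888)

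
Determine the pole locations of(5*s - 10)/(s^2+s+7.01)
Set denominator = 0: s^2 + s + 7.01 = 0 → Poles: -0.5 + 2.6j, -0.5 - 2.6j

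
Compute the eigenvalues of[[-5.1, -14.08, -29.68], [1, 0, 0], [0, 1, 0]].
Eigenvalues solve det(λI - A) = 0.
Characteristic polynomial: λ^3 + 5.1*λ^2 + 14.08*λ + 29.68 = 0.
Factor: (λ + 3.5)(λ^2 + 1.6*λ + 8.48) = 0.
Roots: -0.8 + 2.8j, -0.8 - 2.8j, -3.5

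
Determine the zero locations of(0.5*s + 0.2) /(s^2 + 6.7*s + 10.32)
Set numerator = 0: 0.5*s + 0.2 = 0 → Zeros: -0.4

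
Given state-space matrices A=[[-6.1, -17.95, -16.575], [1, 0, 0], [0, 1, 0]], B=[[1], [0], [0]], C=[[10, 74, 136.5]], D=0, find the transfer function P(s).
P(s) = C(sI - A)⁻¹B + D.
Characteristic polynomial det(sI - A) = s^3 + 6.1*s^2 + 17.95*s + 16.575.
Numerator from C·adj(sI-A)·B + D·det(sI-A) = 10*s^2 + 74*s + 136.5.
P(s) = (10*s^2 + 74*s + 136.5)/(s^3 + 6.1*s^2 + 17.95*s + 16.575)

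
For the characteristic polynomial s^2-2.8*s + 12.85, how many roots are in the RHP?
Poles: 1.4 + 3.3j, 1.4 - 3.3j. RHP poles (Re>0): 2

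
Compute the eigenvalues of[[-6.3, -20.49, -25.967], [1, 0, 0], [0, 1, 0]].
Eigenvalues solve det(λI - A) = 0.
Characteristic polynomial: λ^3 + 6.3*λ^2 + 20.49*λ + 25.967 = 0.
Factor: (λ + 2.3)(λ^2 + 4*λ + 11.29) = 0.
Roots: -2 + 2.7j, -2 - 2.7j, -2.3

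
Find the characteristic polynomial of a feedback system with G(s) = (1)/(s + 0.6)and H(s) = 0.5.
Characteristic poly = G_den * H_den + G_num * H_num = (s + 0.6) + (0.5) = s + 1.1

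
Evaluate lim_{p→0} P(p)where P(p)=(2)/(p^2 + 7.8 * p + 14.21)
DC gain = P(0) = num(0)/den(0) = 2/14.21 = 0.1407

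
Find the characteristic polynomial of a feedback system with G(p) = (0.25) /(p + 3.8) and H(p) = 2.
Characteristic poly = G_den * H_den + G_num * H_num = (p + 3.8) + (0.5) = p + 4.3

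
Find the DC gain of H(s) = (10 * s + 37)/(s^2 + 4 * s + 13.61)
DC gain = H(0) = num(0)/den(0) = 37/13.61 = 2.719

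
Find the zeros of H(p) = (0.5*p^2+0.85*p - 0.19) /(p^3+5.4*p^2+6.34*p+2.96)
Set numerator = 0: 0.5*p^2 + 0.85*p - 0.19 = 0.5*(p - 0.2)(p + 1.9) = 0 → Zeros: -1.9, 0.2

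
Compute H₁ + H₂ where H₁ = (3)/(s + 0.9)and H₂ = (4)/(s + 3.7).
Parallel: H = H₁ + H₂ = (n₁·d₂ + n₂·d₁)/(d₁·d₂).
n₁·d₂ = 3*s + 11.1. n₂·d₁ = 4*s + 3.6. Sum = 7*s + 14.7. d₁·d₂ = s^2 + 4.6*s + 3.33.
H(s) = (7*s + 14.7)/(s^2 + 4.6*s + 3.33)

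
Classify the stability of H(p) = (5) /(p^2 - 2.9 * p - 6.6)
Denominator: p^2 - 2.9*p - 6.6 = (p - 4.4)(p + 1.5). Poles: -1.5, 4.4. Unstable (1 pole(s) in RHP)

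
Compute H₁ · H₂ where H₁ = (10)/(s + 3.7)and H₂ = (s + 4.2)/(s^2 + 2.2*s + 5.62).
Series: H = H₁ · H₂ = (n₁·n₂)/(d₁·d₂).
Num: n₁·n₂ = 10*s + 42. Den: d₁·d₂ = s^3 + 5.9*s^2 + 13.76*s + 20.794.
H(s) = (10*s + 42)/(s^3 + 5.9*s^2 + 13.76*s + 20.794)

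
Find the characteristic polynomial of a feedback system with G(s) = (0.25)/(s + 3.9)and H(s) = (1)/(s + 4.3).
Characteristic poly = G_den * H_den + G_num * H_num = (s^2 + 8.2*s + 16.77) + (0.25) = s^2 + 8.2*s + 17.02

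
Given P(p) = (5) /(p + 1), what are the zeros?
Numerator is a nonzero constant (5) → Zeros: none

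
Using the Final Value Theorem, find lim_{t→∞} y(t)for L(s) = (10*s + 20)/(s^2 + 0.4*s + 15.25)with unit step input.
FVT: lim_{t→∞} y(t) = lim_{s→0} s*Y(s) where Y(s) = L(s)/s.
= lim_{s→0} L(s) = L(0) = num(0)/den(0) = 20/15.25 = 1.311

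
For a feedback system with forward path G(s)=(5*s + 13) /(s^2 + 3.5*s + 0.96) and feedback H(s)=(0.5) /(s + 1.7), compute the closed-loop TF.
Closed-loop T = G/(1+GH).
Numerator: G_num * H_den = 5*s^2 + 21.5*s + 22.1.
Denominator: G_den * H_den + G_num * H_num = (s^3 + 5.2*s^2 + 6.91*s + 1.632) + (2.5*s + 6.5) = s^3 + 5.2*s^2 + 9.41*s + 8.132.
T(s) = (5*s^2 + 21.5*s + 22.1)/(s^3 + 5.2*s^2 + 9.41*s + 8.132)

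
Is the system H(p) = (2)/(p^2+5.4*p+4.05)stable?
Denominator: p^2 + 5.4*p + 4.05 = (p + 4.5)(p + 0.9). Poles: -0.9, -4.5. All Re(p)<0: Yes (stable)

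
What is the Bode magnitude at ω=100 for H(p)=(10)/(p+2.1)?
Substitute p = j*100: H(j100) = 0.00209907 - 0.0999559j.
|H(j100)| = sqrt(Re² + Im²) = 0.09998.
20*log₁₀(0.09998) = -20.00 dB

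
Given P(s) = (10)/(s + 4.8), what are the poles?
Set denominator = 0: s + 4.8 = 0 → Poles: -4.8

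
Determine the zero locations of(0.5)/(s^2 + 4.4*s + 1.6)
Numerator is a nonzero constant (0.5) → Zeros: none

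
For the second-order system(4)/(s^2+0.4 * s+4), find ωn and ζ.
Standard form: ωn²/(s²+2ζωn·s+ωn²).
const=4=ωn² → ωn=2, s coeff=0.4=2ζωn → ζ=0.1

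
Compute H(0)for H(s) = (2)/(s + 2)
DC gain = H(0) = num(0)/den(0) = 2/2 = 1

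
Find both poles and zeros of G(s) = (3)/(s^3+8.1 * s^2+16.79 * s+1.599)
Set denominator = 0: s^3 + 8.1*s^2 + 16.79*s + 1.599 = (s + 4.1)(s + 0.1)(s + 3.9) = 0 → Poles: -0.1, -3.9, -4.1
Numerator is a nonzero constant (3) → Zeros: none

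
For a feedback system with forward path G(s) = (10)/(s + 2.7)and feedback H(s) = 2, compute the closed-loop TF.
Closed-loop T = G/(1+GH).
Numerator: G_num * H_den = 10.
Denominator: G_den * H_den + G_num * H_num = (s + 2.7) + (20) = s + 22.7.
T(s) = (10)/(s + 22.7)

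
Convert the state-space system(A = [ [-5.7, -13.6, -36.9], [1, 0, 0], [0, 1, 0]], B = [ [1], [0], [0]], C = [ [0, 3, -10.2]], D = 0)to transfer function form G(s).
G(s) = C(sI - A)⁻¹B + D.
Characteristic polynomial det(sI - A) = s^3 + 5.7*s^2 + 13.6*s + 36.9.
Numerator from C·adj(sI-A)·B + D·det(sI-A) = 3*s - 10.2.
G(s) = (3*s - 10.2)/(s^3 + 5.7*s^2 + 13.6*s + 36.9)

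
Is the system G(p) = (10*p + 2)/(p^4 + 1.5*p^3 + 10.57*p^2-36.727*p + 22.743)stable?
Denominator: p^4 + 1.5*p^3 + 10.57*p^2 - 36.727*p + 22.743 = (p - 1.4)(p - 0.9)(p^2 + 3.8*p + 18.05). Poles: -1.9 + 3.8j, -1.9 - 3.8j, 0.9, 1.4. All Re(p)<0: No (unstable)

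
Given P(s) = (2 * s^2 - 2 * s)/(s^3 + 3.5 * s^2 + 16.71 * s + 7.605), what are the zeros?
Set numerator = 0: 2*s^2 - 2*s = 2*s(s - 1) = 0 → Zeros: 0, 1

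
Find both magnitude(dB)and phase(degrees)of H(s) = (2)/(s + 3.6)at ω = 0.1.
Substitute s = j*0.1: H(j0.1) = 0.555127 - 0.0154202j.
|H| = 20*log₁₀(sqrt(Re²+Im²)) = -5.11 dB.
∠H = atan2(Im, Re) = -1.59°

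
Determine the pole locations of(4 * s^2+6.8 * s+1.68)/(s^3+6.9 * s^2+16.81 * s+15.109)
Set denominator = 0: s^3 + 6.9*s^2 + 16.81*s + 15.109 = (s + 2.9)(s^2 + 4*s + 5.21) = 0 → Poles: -2 + 1.1j, -2 - 1.1j, -2.9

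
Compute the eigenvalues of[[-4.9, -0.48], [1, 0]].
Eigenvalues solve det(λI - A) = 0.
Characteristic polynomial: λ^2 + 4.9*λ + 0.48 = 0.
Factor: (λ + 0.1)(λ + 4.8) = 0.
Roots: -0.1, -4.8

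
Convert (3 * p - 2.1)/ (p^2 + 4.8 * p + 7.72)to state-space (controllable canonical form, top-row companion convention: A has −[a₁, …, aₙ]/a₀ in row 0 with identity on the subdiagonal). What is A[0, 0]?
Reachable canonical form for den = p^2 + 4.8*p + 7.72: top row of A = -[a₁,a₂,...,aₙ]/a₀, ones on the subdiagonal, zeros elsewhere.
A = [[-4.8, -7.72], [1, 0]].
A[0,0] = -4.8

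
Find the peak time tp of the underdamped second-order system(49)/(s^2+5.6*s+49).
Standard form: ωn²/(s²+2ζωn·s+ωn²) → ωn = 7, ζ = 0.4.
ωd = ωn·√(1-ζ²) = 7·√(1-0.4²) = 6.416.
tp = π/ωd = π/6.416 = 0.4897 s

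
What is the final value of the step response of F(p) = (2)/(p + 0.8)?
FVT: lim_{t→∞} y(t) = lim_{p→0} p*Y(p) where Y(p) = F(p)/p.
= lim_{p→0} F(p) = F(0) = num(0)/den(0) = 2/0.8 = 2.5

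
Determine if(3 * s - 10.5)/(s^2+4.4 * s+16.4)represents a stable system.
Denominator: s^2 + 4.4*s + 16.4. Poles: -2.2 + 3.4j, -2.2 - 3.4j. All Re(p)<0: Yes (stable)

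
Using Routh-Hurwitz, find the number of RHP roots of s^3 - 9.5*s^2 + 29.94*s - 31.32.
Routh array:
s^3: [1, 29.94]; s^2: [-9.5, -31.32]; s^1: [26.6432]; s^0: [-31.32]
First column: [1, -9.5, 26.6432, -31.32]. Sign changes = RHP roots = 3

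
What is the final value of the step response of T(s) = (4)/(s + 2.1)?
FVT: lim_{t→∞} y(t) = lim_{s→0} s*Y(s) where Y(s) = T(s)/s.
= lim_{s→0} T(s) = T(0) = num(0)/den(0) = 4/2.1 = 1.905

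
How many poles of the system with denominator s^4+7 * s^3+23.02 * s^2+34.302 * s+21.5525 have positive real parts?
s^4 + 7*s^3 + 23.02*s^2 + 34.302*s + 21.5525 = (s^2 + 2.6*s + 2.33)(s^2 + 4.4*s + 9.25). Poles: -1.3 + 0.8j, -1.3 - 0.8j, -2.2 + 2.1j, -2.2 - 2.1j. RHP poles (Re>0): 0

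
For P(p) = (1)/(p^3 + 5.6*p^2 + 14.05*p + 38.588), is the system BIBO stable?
Denominator: p^3 + 5.6*p^2 + 14.05*p + 38.588 = (p + 4.4)(p^2 + 1.2*p + 8.77). Poles: -0.6 + 2.9j, -0.6 - 2.9j, -4.4. All Re(p)<0: Yes (stable)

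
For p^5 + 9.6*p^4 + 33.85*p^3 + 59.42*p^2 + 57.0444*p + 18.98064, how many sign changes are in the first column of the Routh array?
Routh array:
p^5: [1, 33.85, 57.0444]; p^4: [9.6, 59.42, 18.98064]; p^3: [27.6604, 55.06725]; p^2: [40.308, 18.98064]; p^1: [42.0422]; p^0: [18.98064]
First column: [1, 9.6, 27.6604, 40.308, 42.0422, 18.98064]. Sign changes = 0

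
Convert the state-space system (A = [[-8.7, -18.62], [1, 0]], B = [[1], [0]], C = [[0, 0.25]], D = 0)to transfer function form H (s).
H(s) = C(sI - A)⁻¹B + D.
Characteristic polynomial det(sI - A) = s^2 + 8.7*s + 18.62.
Numerator from C·adj(sI-A)·B + D·det(sI-A) = 0.25.
H(s) = (0.25)/(s^2 + 8.7*s + 18.62)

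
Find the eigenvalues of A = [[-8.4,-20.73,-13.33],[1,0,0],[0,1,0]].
Eigenvalues solve det(λI - A) = 0.
Characteristic polynomial: λ^3 + 8.4*λ^2 + 20.73*λ + 13.33 = 0.
Factor: (λ + 1)(λ + 4.3)(λ + 3.1) = 0.
Roots: -1, -3.1, -4.3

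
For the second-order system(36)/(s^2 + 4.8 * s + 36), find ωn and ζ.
Standard form: ωn²/(s²+2ζωn·s+ωn²).
const=36=ωn² → ωn=6, s coeff=4.8=2ζωn → ζ=0.4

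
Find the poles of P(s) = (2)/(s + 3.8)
Set denominator = 0: s + 3.8 = 0 → Poles: -3.8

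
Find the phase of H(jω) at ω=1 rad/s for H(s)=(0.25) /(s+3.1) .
Substitute s = j*1: H(j1) = 0.0730443 - 0.0235627j.
∠H(j1) = atan2(Im, Re) = atan2(-0.0235627, 0.0730443) = -17.88°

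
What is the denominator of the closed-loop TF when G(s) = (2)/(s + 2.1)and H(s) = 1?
Characteristic poly = G_den * H_den + G_num * H_num = (s + 2.1) + (2) = s + 4.1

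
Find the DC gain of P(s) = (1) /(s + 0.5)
DC gain = P(0) = num(0)/den(0) = 1/0.5 = 2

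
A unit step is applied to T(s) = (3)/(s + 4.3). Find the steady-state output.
FVT: lim_{t→∞} y(t) = lim_{s→0} s*Y(s) where Y(s) = T(s)/s.
= lim_{s→0} T(s) = T(0) = num(0)/den(0) = 3/4.3 = 0.6977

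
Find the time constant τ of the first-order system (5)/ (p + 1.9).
First-order system: τ = -1/pole. Pole = -1.9. τ = -1/(-1.9) = 0.5263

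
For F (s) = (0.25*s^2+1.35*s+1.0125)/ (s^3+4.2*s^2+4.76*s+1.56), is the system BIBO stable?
Denominator: s^3 + 4.2*s^2 + 4.76*s + 1.56 = (s + 0.6)(s + 1)(s + 2.6). Poles: -0.6, -1, -2.6. All Re(p)<0: Yes (stable)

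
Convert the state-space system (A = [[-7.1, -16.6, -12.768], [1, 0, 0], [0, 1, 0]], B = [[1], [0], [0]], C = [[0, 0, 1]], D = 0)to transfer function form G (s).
G(s) = C(sI - A)⁻¹B + D.
Characteristic polynomial det(sI - A) = s^3 + 7.1*s^2 + 16.6*s + 12.768.
Numerator from C·adj(sI-A)·B + D·det(sI-A) = 1.
G(s) = (1)/(s^3 + 7.1*s^2 + 16.6*s + 12.768)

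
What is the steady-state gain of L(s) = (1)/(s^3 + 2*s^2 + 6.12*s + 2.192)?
DC gain = L(0) = num(0)/den(0) = 1/2.192 = 0.4562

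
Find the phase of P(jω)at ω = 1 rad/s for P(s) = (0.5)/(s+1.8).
Substitute s = j*1: P(j1) = 0.212264 - 0.117925j.
∠P(j1) = atan2(Im, Re) = atan2(-0.117925, 0.212264) = -29.05°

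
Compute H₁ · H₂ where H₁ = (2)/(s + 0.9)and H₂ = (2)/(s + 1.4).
Series: H = H₁ · H₂ = (n₁·n₂)/(d₁·d₂).
Num: n₁·n₂ = 4. Den: d₁·d₂ = s^2 + 2.3*s + 1.26.
H(s) = (4)/(s^2 + 2.3*s + 1.26)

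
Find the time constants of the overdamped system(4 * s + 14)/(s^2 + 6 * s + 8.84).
Overdamped: real poles at -2.6, -3.4. τ = -1/pole → τ₁ = 0.3846, τ₂ = 0.2941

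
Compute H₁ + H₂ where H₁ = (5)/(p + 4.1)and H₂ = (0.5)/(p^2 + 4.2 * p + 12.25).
Parallel: H = H₁ + H₂ = (n₁·d₂ + n₂·d₁)/(d₁·d₂).
n₁·d₂ = 5*p^2 + 21*p + 61.25. n₂·d₁ = 0.5*p + 2.05. Sum = 5*p^2 + 21.5*p + 63.3. d₁·d₂ = p^3 + 8.3*p^2 + 29.47*p + 50.225.
H(p) = (5*p^2 + 21.5*p + 63.3)/(p^3 + 8.3*p^2 + 29.47*p + 50.225)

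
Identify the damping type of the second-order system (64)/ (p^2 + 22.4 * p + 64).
Standard form: ωn²/(p²+2ζωn·p+ωn²) gives ωn=8, ζ=1.4.
Overdamped (ζ = 1.4 > 1)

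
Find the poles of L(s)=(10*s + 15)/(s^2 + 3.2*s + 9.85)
Set denominator = 0: s^2 + 3.2*s + 9.85 = 0 → Poles: -1.6 + 2.7j, -1.6 - 2.7j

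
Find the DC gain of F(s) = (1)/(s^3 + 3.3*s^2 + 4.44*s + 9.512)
DC gain = F(0) = num(0)/den(0) = 1/9.512 = 0.1051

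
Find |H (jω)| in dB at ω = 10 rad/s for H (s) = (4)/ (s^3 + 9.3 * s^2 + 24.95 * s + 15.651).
Substitute s = j*10: H(j10) = -0.00261376 + 0.00214538j.
|H(j10)| = sqrt(Re² + Im²) = 0.003381.
20*log₁₀(0.003381) = -49.42 dB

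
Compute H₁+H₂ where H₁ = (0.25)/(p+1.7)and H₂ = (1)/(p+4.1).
Parallel: H = H₁ + H₂ = (n₁·d₂ + n₂·d₁)/(d₁·d₂).
n₁·d₂ = 0.25*p + 1.025. n₂·d₁ = p + 1.7. Sum = 1.25*p + 2.725. d₁·d₂ = p^2 + 5.8*p + 6.97.
H(p) = (1.25*p + 2.725)/(p^2 + 5.8*p + 6.97)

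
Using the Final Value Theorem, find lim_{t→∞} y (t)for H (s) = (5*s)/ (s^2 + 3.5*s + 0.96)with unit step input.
FVT: lim_{t→∞} y(t) = lim_{s→0} s*Y(s) where Y(s) = H(s)/s.
= lim_{s→0} H(s) = H(0) = num(0)/den(0) = 0/0.96 = 0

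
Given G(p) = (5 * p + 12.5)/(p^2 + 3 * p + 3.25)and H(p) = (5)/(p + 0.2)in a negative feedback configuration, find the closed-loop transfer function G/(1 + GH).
Closed-loop T = G/(1+GH).
Numerator: G_num * H_den = 5*p^2 + 13.5*p + 2.5.
Denominator: G_den * H_den + G_num * H_num = (p^3 + 3.2*p^2 + 3.85*p + 0.65) + (25*p + 62.5) = p^3 + 3.2*p^2 + 28.85*p + 63.15.
T(p) = (5*p^2 + 13.5*p + 2.5)/(p^3 + 3.2*p^2 + 28.85*p + 63.15)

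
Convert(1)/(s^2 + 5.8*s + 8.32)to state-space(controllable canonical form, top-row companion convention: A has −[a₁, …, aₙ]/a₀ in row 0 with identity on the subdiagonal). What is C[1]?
Reachable canonical form: C = numerator coefficients (right-aligned, zero-padded to length n).
num = 1, C = [[0, 1]].
C[1] = 1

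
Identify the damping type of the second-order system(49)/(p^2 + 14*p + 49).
Standard form: ωn²/(p²+2ζωn·p+ωn²) gives ωn=7, ζ=1.
Critically damped (ζ = 1)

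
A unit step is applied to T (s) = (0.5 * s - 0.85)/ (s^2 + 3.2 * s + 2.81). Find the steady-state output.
FVT: lim_{t→∞} y(t) = lim_{s→0} s*Y(s) where Y(s) = T(s)/s.
= lim_{s→0} T(s) = T(0) = num(0)/den(0) = -0.85/2.81 = -0.3025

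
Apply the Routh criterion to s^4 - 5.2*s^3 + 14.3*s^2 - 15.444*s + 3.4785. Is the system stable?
Routh array:
s^4: [1, 14.3, 3.4785]; s^3: [-5.2, -15.444]; s^2: [11.33, 3.4785]; s^1: [-13.8475]; s^0: [3.4785]
First column: [1, -5.2, 11.33, -13.8475, 3.4785]. Sign changes = 4.
No, unstable (4 RHP root(s))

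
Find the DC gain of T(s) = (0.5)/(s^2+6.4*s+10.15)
DC gain = T(0) = num(0)/den(0) = 0.5/10.15 = 0.04926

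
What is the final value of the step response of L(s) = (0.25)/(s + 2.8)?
FVT: lim_{t→∞} y(t) = lim_{s→0} s*Y(s) where Y(s) = L(s)/s.
= lim_{s→0} L(s) = L(0) = num(0)/den(0) = 0.25/2.8 = 0.08929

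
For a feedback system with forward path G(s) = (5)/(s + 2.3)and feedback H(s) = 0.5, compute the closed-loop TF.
Closed-loop T = G/(1+GH).
Numerator: G_num * H_den = 5.
Denominator: G_den * H_den + G_num * H_num = (s + 2.3) + (2.5) = s + 4.8.
T(s) = (5)/(s + 4.8)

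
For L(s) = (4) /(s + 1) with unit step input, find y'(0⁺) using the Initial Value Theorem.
IVT: y'(0⁺) = lim_{s→∞} s²·Y(s) = lim_{s→∞} s·L(s).
deg(num) = 0, deg(den) = 1, relative degree = 1, so s·L(s) → (leading num)/(leading den) = 4/1 = 4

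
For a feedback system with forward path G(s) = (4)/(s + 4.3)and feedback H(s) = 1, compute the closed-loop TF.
Closed-loop T = G/(1+GH).
Numerator: G_num * H_den = 4.
Denominator: G_den * H_den + G_num * H_num = (s + 4.3) + (4) = s + 8.3.
T(s) = (4)/(s + 8.3)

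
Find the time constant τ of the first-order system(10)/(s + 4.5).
First-order system: τ = -1/pole. Pole = -4.5. τ = -1/(-4.5) = 0.2222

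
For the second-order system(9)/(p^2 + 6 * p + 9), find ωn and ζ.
Standard form: ωn²/(p²+2ζωn·p+ωn²).
const=9=ωn² → ωn=3, p coeff=6=2ζωn → ζ=1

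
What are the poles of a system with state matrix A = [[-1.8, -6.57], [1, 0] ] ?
Eigenvalues solve det(λI - A) = 0.
Characteristic polynomial: λ^2 + 1.8*λ + 6.57 = 0.
Roots: -0.9 + 2.4j, -0.9 - 2.4j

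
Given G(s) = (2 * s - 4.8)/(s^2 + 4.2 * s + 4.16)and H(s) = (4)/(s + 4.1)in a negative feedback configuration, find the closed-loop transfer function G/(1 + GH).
Closed-loop T = G/(1+GH).
Numerator: G_num * H_den = 2*s^2 + 3.4*s - 19.68.
Denominator: G_den * H_den + G_num * H_num = (s^3 + 8.3*s^2 + 21.38*s + 17.056) + (8*s - 19.2) = s^3 + 8.3*s^2 + 29.38*s - 2.144.
T(s) = (2*s^2 + 3.4*s - 19.68)/(s^3 + 8.3*s^2 + 29.38*s - 2.144)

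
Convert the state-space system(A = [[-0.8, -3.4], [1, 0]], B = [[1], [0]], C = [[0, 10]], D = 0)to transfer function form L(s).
L(s) = C(sI - A)⁻¹B + D.
Characteristic polynomial det(sI - A) = s^2 + 0.8*s + 3.4.
Numerator from C·adj(sI-A)·B + D·det(sI-A) = 10.
L(s) = (10)/(s^2 + 0.8*s + 3.4)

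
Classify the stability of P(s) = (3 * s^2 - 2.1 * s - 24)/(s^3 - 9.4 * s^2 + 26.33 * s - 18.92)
Denominator: s^3 - 9.4*s^2 + 26.33*s - 18.92 = (s - 1.1)(s - 4)(s - 4.3). Poles: 1.1, 4, 4.3. Unstable (3 pole(s) in RHP)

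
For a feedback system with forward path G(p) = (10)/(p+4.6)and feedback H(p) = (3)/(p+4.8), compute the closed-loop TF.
Closed-loop T = G/(1+GH).
Numerator: G_num * H_den = 10*p + 48.
Denominator: G_den * H_den + G_num * H_num = (p^2 + 9.4*p + 22.08) + (30) = p^2 + 9.4*p + 52.08.
T(p) = (10*p + 48)/(p^2 + 9.4*p + 52.08)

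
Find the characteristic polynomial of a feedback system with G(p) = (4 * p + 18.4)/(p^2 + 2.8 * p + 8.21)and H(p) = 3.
Characteristic poly = G_den * H_den + G_num * H_num = (p^2 + 2.8*p + 8.21) + (12*p + 55.2) = p^2 + 14.8*p + 63.41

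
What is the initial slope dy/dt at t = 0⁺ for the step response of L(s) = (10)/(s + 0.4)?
IVT: y'(0⁺) = lim_{s→∞} s²·Y(s) = lim_{s→∞} s·L(s).
deg(num) = 0, deg(den) = 1, relative degree = 1, so s·L(s) → (leading num)/(leading den) = 10/1 = 10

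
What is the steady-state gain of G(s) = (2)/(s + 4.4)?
DC gain = G(0) = num(0)/den(0) = 2/4.4 = 0.4545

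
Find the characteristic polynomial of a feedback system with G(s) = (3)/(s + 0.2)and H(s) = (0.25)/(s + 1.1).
Characteristic poly = G_den * H_den + G_num * H_num = (s^2 + 1.3*s + 0.22) + (0.75) = s^2 + 1.3*s + 0.97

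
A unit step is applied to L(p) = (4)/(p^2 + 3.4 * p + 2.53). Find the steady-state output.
FVT: lim_{t→∞} y(t) = lim_{p→0} p*Y(p) where Y(p) = L(p)/p.
= lim_{p→0} L(p) = L(0) = num(0)/den(0) = 4/2.53 = 1.581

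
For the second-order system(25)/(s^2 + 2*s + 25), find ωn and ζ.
Standard form: ωn²/(s²+2ζωn·s+ωn²).
const=25=ωn² → ωn=5, s coeff=2=2ζωn → ζ=0.2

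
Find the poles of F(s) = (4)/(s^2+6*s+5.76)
Set denominator = 0: s^2 + 6*s + 5.76 = (s + 4.8)(s + 1.2) = 0 → Poles: -1.2, -4.8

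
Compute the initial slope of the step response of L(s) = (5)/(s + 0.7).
IVT: y'(0⁺) = lim_{s→∞} s²·Y(s) = lim_{s→∞} s·L(s).
deg(num) = 0, deg(den) = 1, relative degree = 1, so s·L(s) → (leading num)/(leading den) = 5/1 = 5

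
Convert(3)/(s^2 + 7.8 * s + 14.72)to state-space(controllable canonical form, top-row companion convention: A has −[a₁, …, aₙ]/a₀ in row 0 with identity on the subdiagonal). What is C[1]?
Reachable canonical form: C = numerator coefficients (right-aligned, zero-padded to length n).
num = 3, C = [[0, 3]].
C[1] = 3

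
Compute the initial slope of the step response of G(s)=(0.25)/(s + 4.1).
IVT: y'(0⁺) = lim_{s→∞} s²·Y(s) = lim_{s→∞} s·G(s).
deg(num) = 0, deg(den) = 1, relative degree = 1, so s·G(s) → (leading num)/(leading den) = 0.25/1 = 0.25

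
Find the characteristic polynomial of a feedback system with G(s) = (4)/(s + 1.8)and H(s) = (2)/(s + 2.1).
Characteristic poly = G_den * H_den + G_num * H_num = (s^2 + 3.9*s + 3.78) + (8) = s^2 + 3.9*s + 11.78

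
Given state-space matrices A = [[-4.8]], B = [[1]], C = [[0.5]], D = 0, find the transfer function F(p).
F(p) = C(pI - A)⁻¹B + D.
Characteristic polynomial det(pI - A) = p + 4.8.
Numerator from C·adj(pI-A)·B + D·det(pI-A) = 0.5.
F(p) = (0.5)/(p + 4.8)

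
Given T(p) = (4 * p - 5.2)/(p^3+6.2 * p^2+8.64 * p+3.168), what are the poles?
Set denominator = 0: p^3 + 6.2*p^2 + 8.64*p + 3.168 = (p + 0.6)(p + 1.2)(p + 4.4) = 0 → Poles: -0.6, -1.2, -4.4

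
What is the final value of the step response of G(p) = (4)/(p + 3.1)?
FVT: lim_{t→∞} y(t) = lim_{p→0} p*Y(p) where Y(p) = G(p)/p.
= lim_{p→0} G(p) = G(0) = num(0)/den(0) = 4/3.1 = 1.29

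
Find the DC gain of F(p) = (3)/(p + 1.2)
DC gain = F(0) = num(0)/den(0) = 3/1.2 = 2.5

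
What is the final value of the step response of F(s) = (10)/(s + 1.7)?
FVT: lim_{t→∞} y(t) = lim_{s→0} s*Y(s) where Y(s) = F(s)/s.
= lim_{s→0} F(s) = F(0) = num(0)/den(0) = 10/1.7 = 5.882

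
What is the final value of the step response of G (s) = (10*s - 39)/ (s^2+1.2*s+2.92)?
FVT: lim_{t→∞} y(t) = lim_{s→0} s*Y(s) where Y(s) = G(s)/s.
= lim_{s→0} G(s) = G(0) = num(0)/den(0) = -39/2.92 = -13.36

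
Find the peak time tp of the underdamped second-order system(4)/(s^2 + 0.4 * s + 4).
Standard form: ωn²/(s²+2ζωn·s+ωn²) → ωn = 2, ζ = 0.1.
ωd = ωn·√(1-ζ²) = 2·√(1-0.1²) = 1.99.
tp = π/ωd = π/1.99 = 1.579 s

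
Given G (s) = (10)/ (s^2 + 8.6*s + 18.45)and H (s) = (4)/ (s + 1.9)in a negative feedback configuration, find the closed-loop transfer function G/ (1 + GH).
Closed-loop T = G/(1+GH).
Numerator: G_num * H_den = 10*s + 19.
Denominator: G_den * H_den + G_num * H_num = (s^3 + 10.5*s^2 + 34.79*s + 35.055) + (40) = s^3 + 10.5*s^2 + 34.79*s + 75.055.
T(s) = (10*s + 19)/(s^3 + 10.5*s^2 + 34.79*s + 75.055)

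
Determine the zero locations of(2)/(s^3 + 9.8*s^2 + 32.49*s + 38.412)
Numerator is a nonzero constant (2) → Zeros: none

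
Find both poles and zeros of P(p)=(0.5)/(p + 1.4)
Set denominator = 0: p + 1.4 = 0 → Poles: -1.4
Numerator is a nonzero constant (0.5) → Zeros: none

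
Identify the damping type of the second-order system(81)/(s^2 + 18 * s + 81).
Standard form: ωn²/(s²+2ζωn·s+ωn²) gives ωn=9, ζ=1.
Critically damped (ζ = 1)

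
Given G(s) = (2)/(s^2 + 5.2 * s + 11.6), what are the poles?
Set denominator = 0: s^2 + 5.2*s + 11.6 = 0 → Poles: -2.6 + 2.2j, -2.6 - 2.2j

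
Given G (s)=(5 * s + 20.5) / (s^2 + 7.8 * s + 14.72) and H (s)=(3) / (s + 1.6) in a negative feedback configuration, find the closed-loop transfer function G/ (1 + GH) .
Closed-loop T = G/(1+GH).
Numerator: G_num * H_den = 5*s^2 + 28.5*s + 32.8.
Denominator: G_den * H_den + G_num * H_num = (s^3 + 9.4*s^2 + 27.2*s + 23.552) + (15*s + 61.5) = s^3 + 9.4*s^2 + 42.2*s + 85.052.
T(s) = (5*s^2 + 28.5*s + 32.8)/(s^3 + 9.4*s^2 + 42.2*s + 85.052)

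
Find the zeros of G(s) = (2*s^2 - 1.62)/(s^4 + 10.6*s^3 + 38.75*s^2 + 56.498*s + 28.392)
Set numerator = 0: 2*s^2 - 1.62 = 2*(s - 0.9)(s + 0.9) = 0 → Zeros: -0.9, 0.9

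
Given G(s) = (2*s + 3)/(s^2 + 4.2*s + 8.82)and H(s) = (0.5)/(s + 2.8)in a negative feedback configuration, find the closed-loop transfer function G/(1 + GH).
Closed-loop T = G/(1+GH).
Numerator: G_num * H_den = 2*s^2 + 8.6*s + 8.4.
Denominator: G_den * H_den + G_num * H_num = (s^3 + 7*s^2 + 20.58*s + 24.696) + (s + 1.5) = s^3 + 7*s^2 + 21.58*s + 26.196.
T(s) = (2*s^2 + 8.6*s + 8.4)/(s^3 + 7*s^2 + 21.58*s + 26.196)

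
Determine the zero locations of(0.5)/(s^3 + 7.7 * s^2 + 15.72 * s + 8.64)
Numerator is a nonzero constant (0.5) → Zeros: none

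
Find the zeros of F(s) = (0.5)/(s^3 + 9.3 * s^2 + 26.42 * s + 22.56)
Numerator is a nonzero constant (0.5) → Zeros: none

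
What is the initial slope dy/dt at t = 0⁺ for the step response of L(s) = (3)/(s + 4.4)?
IVT: y'(0⁺) = lim_{s→∞} s²·Y(s) = lim_{s→∞} s·L(s).
deg(num) = 0, deg(den) = 1, relative degree = 1, so s·L(s) → (leading num)/(leading den) = 3/1 = 3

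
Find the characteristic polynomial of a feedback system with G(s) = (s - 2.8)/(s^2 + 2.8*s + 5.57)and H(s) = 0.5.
Characteristic poly = G_den * H_den + G_num * H_num = (s^2 + 2.8*s + 5.57) + (0.5*s - 1.4) = s^2 + 3.3*s + 4.17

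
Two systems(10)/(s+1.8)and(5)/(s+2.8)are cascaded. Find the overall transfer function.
Series: H = H₁ · H₂ = (n₁·n₂)/(d₁·d₂).
Num: n₁·n₂ = 50. Den: d₁·d₂ = s^2 + 4.6*s + 5.04.
H(s) = (50)/(s^2 + 4.6*s + 5.04)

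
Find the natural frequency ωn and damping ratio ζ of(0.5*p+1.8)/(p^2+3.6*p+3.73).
Underdamped: complex pole -1.8 + 0.7j. ωn = |pole| = 1.931, ζ = -Re(pole)/ωn = 0.932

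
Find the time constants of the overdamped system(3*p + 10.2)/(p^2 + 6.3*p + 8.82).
Overdamped: real poles at -2.1, -4.2. τ = -1/pole → τ₁ = 0.4762, τ₂ = 0.2381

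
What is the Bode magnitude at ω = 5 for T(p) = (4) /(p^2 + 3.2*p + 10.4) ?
Substitute p = j*5: T(j5) = -0.124478 - 0.136414j.
|T(j5)| = sqrt(Re² + Im²) = 0.1847.
20*log₁₀(0.1847) = -14.67 dB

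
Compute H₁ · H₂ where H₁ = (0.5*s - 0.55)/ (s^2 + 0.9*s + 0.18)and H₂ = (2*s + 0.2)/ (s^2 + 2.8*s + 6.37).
Series: H = H₁ · H₂ = (n₁·n₂)/(d₁·d₂).
Num: n₁·n₂ = s^2 - s - 0.11. Den: d₁·d₂ = s^4 + 3.7*s^3 + 9.07*s^2 + 6.237*s + 1.1466.
H(s) = (s^2 - s - 0.11)/(s^4 + 3.7*s^3 + 9.07*s^2 + 6.237*s + 1.1466)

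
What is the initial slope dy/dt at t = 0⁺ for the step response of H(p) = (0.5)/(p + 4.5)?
IVT: y'(0⁺) = lim_{p→∞} p²·Y(p) = lim_{p→∞} p·H(p).
deg(num) = 0, deg(den) = 1, relative degree = 1, so p·H(p) → (leading num)/(leading den) = 0.5/1 = 0.5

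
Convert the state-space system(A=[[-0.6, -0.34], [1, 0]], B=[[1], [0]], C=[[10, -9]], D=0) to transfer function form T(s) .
T(s) = C(sI - A)⁻¹B + D.
Characteristic polynomial det(sI - A) = s^2 + 0.6*s + 0.34.
Numerator from C·adj(sI-A)·B + D·det(sI-A) = 10*s - 9.
T(s) = (10*s - 9)/(s^2 + 0.6*s + 0.34)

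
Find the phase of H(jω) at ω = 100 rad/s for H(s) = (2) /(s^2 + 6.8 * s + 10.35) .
Substitute s = j*100: H(j100) = -0.000199284 - 1.35653e-05j.
∠H(j100) = atan2(Im, Re) = atan2(-1.35653e-05, -0.000199284) = -176.11°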